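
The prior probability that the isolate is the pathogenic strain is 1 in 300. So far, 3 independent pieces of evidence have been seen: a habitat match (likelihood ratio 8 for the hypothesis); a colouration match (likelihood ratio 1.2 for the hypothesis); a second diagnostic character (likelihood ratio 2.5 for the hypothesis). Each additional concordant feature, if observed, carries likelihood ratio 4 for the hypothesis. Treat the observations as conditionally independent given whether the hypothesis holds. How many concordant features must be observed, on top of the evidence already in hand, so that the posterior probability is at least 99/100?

Prior odds = (1/300)/(299/300) = 1/299.
Combined Bayes factor of the evidence already in hand = 8 × 1.2 × 2.5 = 24.
Odds after that evidence = (1/299) × 24 = 24/299.
Target odds = 0.99/0.01 = 99.
Need 4ⁿ ≥ 99 ÷ (24/299) = 1233.375.
4⁵ = 1024 falls short of 1233.375 but 4⁶ = 4096 reaches it, so n = 6.

6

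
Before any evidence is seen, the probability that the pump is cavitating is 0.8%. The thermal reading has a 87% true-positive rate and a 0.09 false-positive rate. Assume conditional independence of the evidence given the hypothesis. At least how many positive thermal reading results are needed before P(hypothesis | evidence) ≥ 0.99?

Prior odds = 0.008/0.992 = 1/124.
Likelihood ratio of a positive result = 0.87/0.09 = 29/3.
Target posterior odds = 0.99/0.01 = 99.
Need (1/124) × (29/3)ⁿ ≥ 99, i.e. (29/3)ⁿ ≥ 12276.
(29/3)⁴ = 707281/81 falls short of 12276 but (29/3)⁵ = 20511149/243 reaches it, so n = 5.

5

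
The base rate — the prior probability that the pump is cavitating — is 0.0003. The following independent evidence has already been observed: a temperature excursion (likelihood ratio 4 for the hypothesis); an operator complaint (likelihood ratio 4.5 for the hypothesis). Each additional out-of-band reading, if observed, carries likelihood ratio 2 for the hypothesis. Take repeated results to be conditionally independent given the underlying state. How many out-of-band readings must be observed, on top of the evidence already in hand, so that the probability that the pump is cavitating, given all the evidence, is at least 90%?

11

Prior odds = 0.0003/0.9997 = 3/9997.
Combined Bayes factor of the evidence already in hand = 4 × 4.5 = 18.
Odds after that evidence = (3/9997) × 18 = 54/9997.
Target odds = 0.9/0.1 = 9.
Need 2ⁿ ≥ 9 ÷ (54/9997) = 9997/6.
2¹⁰ = 1024 falls short of 9997/6 but 2¹¹ = 2048 reaches it, so n = 11.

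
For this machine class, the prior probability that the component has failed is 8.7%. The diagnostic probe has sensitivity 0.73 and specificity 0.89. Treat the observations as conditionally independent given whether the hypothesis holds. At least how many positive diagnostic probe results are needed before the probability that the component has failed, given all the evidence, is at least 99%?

4

Prior odds: 0.087 ÷ 0.913 = 87/913.
False-positive rate = 1 − 0.89 = 0.11; likelihood ratio of a positive = 0.73/0.11 = 73/11.
Target odds: 0.99 ÷ 0.01 = 99.
Need (87/913) × (73/11)ⁿ ≥ 99, i.e. (73/11)ⁿ ≥ 30129/29.
(73/11)³ = 389017/1331 falls short of 30129/29 but (73/11)⁴ = 28398241/14641 reaches it, so n = 4.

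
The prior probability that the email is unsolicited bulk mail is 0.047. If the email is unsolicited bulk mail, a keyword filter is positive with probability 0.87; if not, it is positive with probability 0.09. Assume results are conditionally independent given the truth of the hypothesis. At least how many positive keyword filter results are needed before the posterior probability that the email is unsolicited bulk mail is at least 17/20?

Prior odds: 0.047 ÷ 0.953 = 47/953.
Likelihood ratio of a positive = 0.87/0.09 = 29/3.
Target posterior odds = 0.85/0.15 = 17/3.
Require (29/3)ⁿ ≥ 17/3 ÷ (47/953) = 16201/141.
(29/3)² = 841/9 falls short of 16201/141 but (29/3)³ = 24389/27 reaches it, so n = 3.

3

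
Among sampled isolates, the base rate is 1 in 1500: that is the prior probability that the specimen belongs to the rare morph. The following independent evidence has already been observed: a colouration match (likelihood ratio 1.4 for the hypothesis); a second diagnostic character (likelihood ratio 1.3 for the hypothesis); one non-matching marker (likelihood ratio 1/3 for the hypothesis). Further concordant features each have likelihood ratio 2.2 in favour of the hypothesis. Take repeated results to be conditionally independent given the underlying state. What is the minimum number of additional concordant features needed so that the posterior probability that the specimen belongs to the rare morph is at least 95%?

Prior odds = (1/1500)/(1499/1500) = 1/1499.
Combined Bayes factor of the evidence already in hand = 1.4 × 1.3 × (1/3) = 91/150.
Odds after that evidence = (1/1499) × 91/150 = 91/224850.
Target odds = 0.95/0.05 = 19.
Need 2.2ⁿ ≥ 19 ÷ (91/224850) = 4272150/91.
2.2¹³ ≈28281 falls short of 4272150/91 but 2.2¹⁴ ≈62218.2 reaches it, so n = 14.

14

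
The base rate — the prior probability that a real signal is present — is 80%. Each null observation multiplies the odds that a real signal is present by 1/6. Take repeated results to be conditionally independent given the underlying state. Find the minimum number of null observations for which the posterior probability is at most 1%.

4

Prior odds: 0.8 ÷ 0.2 = 4.
Likelihood ratio per null observation = 1/6.
Target odds: 0.01 ÷ 0.99 = 1/99.
Need 4 × (1/6)ⁿ ≤ 1/99, i.e. (1/6)ⁿ ≤ 1/396.
(1/6)³ = 1/216 is still above 1/396 but (1/6)⁴ = 1/1296 is at or below it, so n = 4.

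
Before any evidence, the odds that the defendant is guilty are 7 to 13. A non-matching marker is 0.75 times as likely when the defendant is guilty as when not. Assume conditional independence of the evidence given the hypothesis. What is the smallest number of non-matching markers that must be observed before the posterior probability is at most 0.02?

Prior odds = 7/13.
Likelihood ratio per non-matching marker = 0.75.
Target posterior odds = 0.02/0.98 = 1/49.
Require 0.75ⁿ ≤ 1/49 ÷ (7/13) = 13/343.
0.75¹¹ = 177147/4194304 is still above 13/343 but 0.75¹² = 531441/16777216 is at or below it, so n = 12.

12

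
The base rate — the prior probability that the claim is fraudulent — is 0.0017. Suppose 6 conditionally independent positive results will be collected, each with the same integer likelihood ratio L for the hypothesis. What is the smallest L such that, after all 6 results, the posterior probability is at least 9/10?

Prior odds = 0.0017/0.9983 = 17/9983.
Target odds = 0.9/0.1 = 9.
Need L⁶ ≥ 9 ÷ (17/9983) = 89847/17.
4⁶ = 4096 < 89847/17 ≤ 15625 = 5⁶, so L = 5.

5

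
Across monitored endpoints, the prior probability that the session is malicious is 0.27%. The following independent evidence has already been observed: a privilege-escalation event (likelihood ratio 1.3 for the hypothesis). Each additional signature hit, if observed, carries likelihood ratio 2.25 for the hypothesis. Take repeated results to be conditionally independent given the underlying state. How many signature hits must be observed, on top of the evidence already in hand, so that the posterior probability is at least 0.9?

Prior odds = 0.0027/0.9973 = 27/9973.
Bayes factor of the evidence already in hand = 1.3.
Odds after that evidence = (27/9973) × 1.3 = 351/99730.
Target odds = 0.9/0.1 = 9.
Need 2.25ⁿ ≥ 9 ÷ (351/99730) = 99730/39.
2.25⁹ = 387420489/262144 falls short of 99730/39 but 2.25¹⁰ ≈3325.26 reaches it, so n = 10.

10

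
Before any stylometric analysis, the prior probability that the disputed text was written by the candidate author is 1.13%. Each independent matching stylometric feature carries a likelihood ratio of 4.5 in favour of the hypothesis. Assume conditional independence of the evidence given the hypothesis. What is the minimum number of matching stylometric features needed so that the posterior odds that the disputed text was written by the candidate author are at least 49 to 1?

Prior odds: 0.0113 ÷ 0.9887 = 113/9887.
Likelihood ratio per matching stylometric feature = 4.5.
Target odds = 49.
Need (113/9887) × 4.5ⁿ ≥ 49, i.e. 4.5ⁿ ≥ 484463/113.
4.5⁵ = 1845.28125 falls short of 484463/113 but 4.5⁶ = 8303.765625 reaches it, so n = 6.

6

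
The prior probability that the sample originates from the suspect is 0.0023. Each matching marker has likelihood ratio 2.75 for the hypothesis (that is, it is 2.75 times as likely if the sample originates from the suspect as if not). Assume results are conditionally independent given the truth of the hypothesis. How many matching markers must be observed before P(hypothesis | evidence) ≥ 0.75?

Prior odds = 0.0023/0.9977 = 23/9977.
Likelihood ratio per matching marker = 2.75.
Target odds: 0.75 ÷ 0.25 = 3.
Require 2.75ⁿ ≥ 3 ÷ (23/9977) = 29931/23.
2.75⁷ = 19487171/16384 falls short of 29931/23 but 2.75⁸ = 214358881/65536 reaches it, so n = 8.

8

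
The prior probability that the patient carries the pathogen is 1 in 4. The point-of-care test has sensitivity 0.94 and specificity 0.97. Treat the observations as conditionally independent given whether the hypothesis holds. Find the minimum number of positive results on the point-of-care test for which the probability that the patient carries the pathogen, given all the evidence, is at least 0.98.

Prior odds: 0.25 ÷ 0.75 = 1/3.
False-positive rate = 1 − 0.97 = 0.03; likelihood ratio of a positive = 0.94/0.03 = 94/3.
Target posterior odds = 0.98/0.02 = 49.
Require (94/3)ⁿ ≥ 49 ÷ (1/3) = 147.
(94/3)¹ = 94/3 falls short of 147 but (94/3)² = 8836/9 reaches it, so n = 2.

2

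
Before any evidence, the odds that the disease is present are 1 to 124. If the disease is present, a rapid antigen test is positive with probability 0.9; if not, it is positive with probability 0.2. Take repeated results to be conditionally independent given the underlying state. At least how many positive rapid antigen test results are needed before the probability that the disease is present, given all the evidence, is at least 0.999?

Prior odds = 1/124.
Likelihood ratio of a positive = 0.9/0.2 = 4.5.
Target odds: 0.999 ÷ 0.001 = 999.
Require 4.5ⁿ ≥ 999 ÷ (1/124) = 123876.
4.5⁷ = 4782969/128 falls short of 123876 but 4.5⁸ = 43046721/256 reaches it, so n = 8.

8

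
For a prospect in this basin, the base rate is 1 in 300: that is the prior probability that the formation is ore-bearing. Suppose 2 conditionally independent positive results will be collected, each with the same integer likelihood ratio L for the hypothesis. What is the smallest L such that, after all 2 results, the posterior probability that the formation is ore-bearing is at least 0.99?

173

Prior odds = (1/300)/(299/300) = 1/299.
Target odds = 0.99/0.01 = 99.
Need L² ≥ 99 ÷ (1/299) = 29601.
172² = 29584 < 29601 ≤ 29929 = 173², so L = 173.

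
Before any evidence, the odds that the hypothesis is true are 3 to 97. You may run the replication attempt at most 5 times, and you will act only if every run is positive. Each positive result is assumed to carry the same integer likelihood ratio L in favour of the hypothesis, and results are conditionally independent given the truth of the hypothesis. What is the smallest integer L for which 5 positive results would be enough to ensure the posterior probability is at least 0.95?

Prior odds = 3/97.
Target odds = 0.95/0.05 = 19.
Need L⁵ ≥ 19 ÷ (3/97) = 1843/3.
3⁵ = 243 < 1843/3 ≤ 1024 = 4⁵, so L = 4.

4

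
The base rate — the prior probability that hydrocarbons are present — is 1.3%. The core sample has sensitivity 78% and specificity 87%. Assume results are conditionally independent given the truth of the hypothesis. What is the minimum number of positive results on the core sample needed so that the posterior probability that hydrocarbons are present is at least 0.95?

5

Prior odds = 0.013/0.987 = 13/987.
False-positive rate = 1 − 0.87 = 0.13; likelihood ratio of a positive = 0.78/0.13 = 6.
Target odds: 0.95 ÷ 0.05 = 19.
Require 6ⁿ ≥ 19 ÷ (13/987) = 18753/13.
6⁴ = 1296 falls short of 18753/13 but 6⁵ = 7776 reaches it, so n = 5.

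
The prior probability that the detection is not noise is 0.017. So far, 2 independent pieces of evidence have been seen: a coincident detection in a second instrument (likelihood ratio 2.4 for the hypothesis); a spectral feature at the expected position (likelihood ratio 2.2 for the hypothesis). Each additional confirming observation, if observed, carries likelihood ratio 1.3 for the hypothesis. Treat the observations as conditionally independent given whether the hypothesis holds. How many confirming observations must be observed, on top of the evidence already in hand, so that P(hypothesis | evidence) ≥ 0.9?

18

Prior odds = 0.017/0.983 = 17/983.
Combined Bayes factor of the evidence already in hand = 2.4 × 2.2 = 5.28.
Odds after that evidence = (17/983) × 5.28 = 2244/24575.
Target odds = 0.9/0.1 = 9.
Need 1.3ⁿ ≥ 9 ÷ (2244/24575) = 73725/748.
1.3¹⁷ ≈86.5042 falls short of 73725/748 but 1.3¹⁸ ≈112.455 reaches it, so n = 18.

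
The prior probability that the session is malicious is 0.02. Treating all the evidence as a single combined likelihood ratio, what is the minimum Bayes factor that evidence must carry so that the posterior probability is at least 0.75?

147

Prior odds = 0.02/0.98 = 1/49.
Target odds = 0.75/0.25 = 3.
Required Bayes factor = 3 ÷ (1/49) = 147.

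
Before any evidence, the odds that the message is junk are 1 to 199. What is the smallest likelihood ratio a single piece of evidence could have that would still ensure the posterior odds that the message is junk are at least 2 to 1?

Prior odds = 1/199.
Target odds = 2.
Required Bayes factor = 2 ÷ (1/199) = 398.

398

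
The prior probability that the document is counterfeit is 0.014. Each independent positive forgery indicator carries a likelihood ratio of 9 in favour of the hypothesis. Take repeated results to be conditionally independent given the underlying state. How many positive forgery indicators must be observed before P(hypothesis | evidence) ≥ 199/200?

Prior odds = 0.014/0.986 = 7/493.
Likelihood ratio per positive forgery indicator = 9.
Target posterior odds = 0.995/0.005 = 199.
Need (7/493) × 9ⁿ ≥ 199, i.e. 9ⁿ ≥ 98107/7.
9⁴ = 6561 falls short of 98107/7 but 9⁵ = 59049 reaches it, so n = 5.

5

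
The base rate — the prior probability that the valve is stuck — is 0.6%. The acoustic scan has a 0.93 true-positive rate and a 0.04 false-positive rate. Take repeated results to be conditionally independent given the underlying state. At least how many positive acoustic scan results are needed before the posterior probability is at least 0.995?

Prior odds = 0.006/0.994 = 3/497.
Likelihood ratio of a positive result = 0.93/0.04 = 23.25.
Target odds: 0.995 ÷ 0.005 = 199.
Require 23.25ⁿ ≥ 199 ÷ (3/497) = 98903/3.
23.25³ = 804357/64 falls short of 98903/3 but 23.25⁴ = 74805201/256 reaches it, so n = 4.

4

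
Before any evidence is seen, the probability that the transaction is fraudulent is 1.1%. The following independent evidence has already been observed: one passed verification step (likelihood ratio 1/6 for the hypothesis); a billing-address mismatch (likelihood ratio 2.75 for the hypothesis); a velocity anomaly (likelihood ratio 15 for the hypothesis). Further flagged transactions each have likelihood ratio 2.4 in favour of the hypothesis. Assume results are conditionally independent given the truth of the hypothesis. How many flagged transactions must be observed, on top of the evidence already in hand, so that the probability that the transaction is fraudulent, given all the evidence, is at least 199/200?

9

Prior odds = 0.011/0.989 = 11/989.
Combined Bayes factor of the evidence already in hand = (1/6) × 2.75 × 15 = 6.875.
Odds after that evidence = (11/989) × 6.875 = 605/7912.
Target odds = 0.995/0.005 = 199.
Need 2.4ⁿ ≥ 199 ÷ (605/7912) = 1574488/605.
2.4⁸ = 429981696/390625 falls short of 1574488/605 but 2.4⁹ ≈2641.81 reaches it, so n = 9.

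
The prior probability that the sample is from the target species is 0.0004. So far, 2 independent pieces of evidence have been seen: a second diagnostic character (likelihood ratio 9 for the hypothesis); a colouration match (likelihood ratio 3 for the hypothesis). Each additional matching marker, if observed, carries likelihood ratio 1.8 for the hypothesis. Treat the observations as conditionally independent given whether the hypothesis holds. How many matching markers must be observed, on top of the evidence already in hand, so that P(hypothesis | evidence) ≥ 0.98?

15

Prior odds = 0.0004/0.9996 = 1/2499.
Combined Bayes factor of the evidence already in hand = 9 × 3 = 27.
Odds after that evidence = (1/2499) × 27 = 9/833.
Target odds = 0.98/0.02 = 49.
Need 1.8ⁿ ≥ 49 ÷ (9/833) = 40817/9.
1.8¹⁴ ≈3748.13 falls short of 40817/9 but 1.8¹⁵ ≈6746.64 reaches it, so n = 15.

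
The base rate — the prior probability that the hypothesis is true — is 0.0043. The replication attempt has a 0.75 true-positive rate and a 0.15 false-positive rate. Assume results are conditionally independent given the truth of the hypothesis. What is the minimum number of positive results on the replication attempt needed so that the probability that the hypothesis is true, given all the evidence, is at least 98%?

Prior odds = 0.0043/0.9957 = 43/9957.
Likelihood ratio of a positive result = 0.75/0.15 = 5.
Target posterior odds = 0.98/0.02 = 49.
Require 5ⁿ ≥ 49 ÷ (43/9957) = 487893/43.
5⁵ = 3125 falls short of 487893/43 but 5⁶ = 15625 reaches it, so n = 6.

6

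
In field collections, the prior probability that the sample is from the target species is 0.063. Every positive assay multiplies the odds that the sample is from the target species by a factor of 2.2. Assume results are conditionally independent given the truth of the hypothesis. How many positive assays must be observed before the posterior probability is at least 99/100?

10

Prior odds = 0.063/0.937 = 63/937.
Likelihood ratio per positive assay = 2.2.
Target odds: 0.99 ÷ 0.01 = 99.
Require 2.2ⁿ ≥ 99 ÷ (63/937) = 10307/7.
2.2⁹ ≈1207.27 falls short of 10307/7 but 2.2¹⁰ ≈2655.99 reaches it, so n = 10.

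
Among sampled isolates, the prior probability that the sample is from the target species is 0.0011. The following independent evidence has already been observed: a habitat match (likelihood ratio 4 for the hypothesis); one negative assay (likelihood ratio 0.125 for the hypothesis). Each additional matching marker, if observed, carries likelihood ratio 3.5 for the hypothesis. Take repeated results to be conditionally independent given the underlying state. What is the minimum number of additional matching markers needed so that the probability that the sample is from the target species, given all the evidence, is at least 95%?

Prior odds = 0.0011/0.9989 = 11/9989.
Combined Bayes factor of the evidence already in hand = 4 × 0.125 = 0.5.
Odds after that evidence = (11/9989) × 0.5 = 11/19978.
Target odds = 0.95/0.05 = 19.
Need 3.5ⁿ ≥ 19 ÷ (11/19978) = 379582/11.
3.5⁸ = 5764801/256 falls short of 379582/11 but 3.5⁹ = 40353607/512 reaches it, so n = 9.

9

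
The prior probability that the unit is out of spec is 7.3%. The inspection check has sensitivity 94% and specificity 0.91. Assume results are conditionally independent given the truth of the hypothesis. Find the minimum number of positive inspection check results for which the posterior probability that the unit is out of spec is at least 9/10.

Prior odds = 0.073/0.927 = 73/927.
False-positive rate = 1 − 0.91 = 0.09; likelihood ratio of a positive = 0.94/0.09 = 94/9.
Target odds: 0.9 ÷ 0.1 = 9.
Need (73/927) × (94/9)ⁿ ≥ 9, i.e. (94/9)ⁿ ≥ 8343/73.
(94/9)² = 8836/81 falls short of 8343/73 but (94/9)³ = 830584/729 reaches it, so n = 3.

3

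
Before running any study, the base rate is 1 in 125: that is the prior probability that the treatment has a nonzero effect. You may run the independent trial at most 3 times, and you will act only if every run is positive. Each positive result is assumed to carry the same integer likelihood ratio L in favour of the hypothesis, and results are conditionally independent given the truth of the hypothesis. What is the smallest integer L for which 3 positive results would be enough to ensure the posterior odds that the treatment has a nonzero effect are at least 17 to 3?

Prior odds = 0.008/0.992 = 1/124.
Target odds = 17/3.
Need L³ ≥ 17/3 ÷ (1/124) = 2108/3.
8³ = 512 < 2108/3 ≤ 729 = 9³, so L = 9.

9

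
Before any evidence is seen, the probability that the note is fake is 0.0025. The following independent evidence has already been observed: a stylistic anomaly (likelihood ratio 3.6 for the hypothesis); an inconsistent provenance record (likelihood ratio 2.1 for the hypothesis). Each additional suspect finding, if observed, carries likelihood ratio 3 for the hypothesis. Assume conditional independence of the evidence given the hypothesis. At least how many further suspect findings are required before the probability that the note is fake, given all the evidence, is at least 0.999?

10

Prior odds = 0.0025/0.9975 = 1/399.
Combined Bayes factor of the evidence already in hand = 3.6 × 2.1 = 7.56.
Odds after that evidence = (1/399) × 7.56 = 9/475.
Target odds = 0.999/0.001 = 999.
Need 3ⁿ ≥ 999 ÷ (9/475) = 52725.
3⁹ = 19683 falls short of 52725 but 3¹⁰ = 59049 reaches it, so n = 10.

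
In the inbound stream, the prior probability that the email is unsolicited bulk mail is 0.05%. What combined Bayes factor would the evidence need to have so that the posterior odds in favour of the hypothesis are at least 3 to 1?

5997

Prior odds = 0.0005/0.9995 = 1/1999.
Target odds = 3.
Required Bayes factor = 3 ÷ (1/1999) = 5997.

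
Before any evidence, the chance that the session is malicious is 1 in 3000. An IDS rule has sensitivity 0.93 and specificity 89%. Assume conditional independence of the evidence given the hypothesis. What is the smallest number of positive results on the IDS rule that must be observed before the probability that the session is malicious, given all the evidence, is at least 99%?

6

Prior odds = (1/3000)/(2999/3000) = 1/2999.
False-positive rate = 1 − 0.89 = 0.11; likelihood ratio of a positive = 0.93/0.11 = 93/11.
Target posterior odds = 0.99/0.01 = 99.
Need (1/2999) × (93/11)ⁿ ≥ 99, i.e. (93/11)ⁿ ≥ 296901.
(93/11)⁵ ≈43196.8 falls short of 296901 but (93/11)⁶ ≈365209 reaches it, so n = 6.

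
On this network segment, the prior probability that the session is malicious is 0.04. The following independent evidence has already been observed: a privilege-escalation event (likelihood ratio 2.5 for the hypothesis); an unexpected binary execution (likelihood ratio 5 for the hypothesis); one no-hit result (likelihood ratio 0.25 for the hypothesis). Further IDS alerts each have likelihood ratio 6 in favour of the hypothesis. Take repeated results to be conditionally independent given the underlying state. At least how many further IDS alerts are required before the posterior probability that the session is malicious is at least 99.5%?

5

Prior odds = 0.04/0.96 = 1/24.
Combined Bayes factor of the evidence already in hand = 2.5 × 5 × 0.25 = 3.125.
Odds after that evidence = (1/24) × 3.125 = 25/192.
Target odds = 0.995/0.005 = 199.
Need 6ⁿ ≥ 199 ÷ (25/192) = 1528.32.
6⁴ = 1296 falls short of 1528.32 but 6⁵ = 7776 reaches it, so n = 5.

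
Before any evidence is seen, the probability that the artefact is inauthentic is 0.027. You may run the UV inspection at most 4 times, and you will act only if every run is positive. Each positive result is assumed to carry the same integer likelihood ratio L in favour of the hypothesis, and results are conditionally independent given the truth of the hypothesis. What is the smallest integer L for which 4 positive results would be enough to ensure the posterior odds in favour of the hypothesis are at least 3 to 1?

Prior odds = 0.027/0.973 = 27/973.
Target odds = 3.
Need L⁴ ≥ 3 ÷ (27/973) = 973/9.
3⁴ = 81 < 973/9 ≤ 256 = 4⁴, so L = 4.

4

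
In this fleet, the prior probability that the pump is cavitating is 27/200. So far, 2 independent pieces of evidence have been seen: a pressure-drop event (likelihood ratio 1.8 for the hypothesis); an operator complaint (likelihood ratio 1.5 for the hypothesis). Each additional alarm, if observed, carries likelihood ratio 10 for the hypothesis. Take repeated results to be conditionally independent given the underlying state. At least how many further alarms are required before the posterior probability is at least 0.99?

3

Prior odds = 0.135/0.865 = 27/173.
Combined Bayes factor of the evidence already in hand = 1.8 × 1.5 = 2.7.
Odds after that evidence = (27/173) × 2.7 = 729/1730.
Target odds = 0.99/0.01 = 99.
Need 10ⁿ ≥ 99 ÷ (729/1730) = 19030/81.
10² = 100 falls short of 19030/81 but 10³ = 1000 reaches it, so n = 3.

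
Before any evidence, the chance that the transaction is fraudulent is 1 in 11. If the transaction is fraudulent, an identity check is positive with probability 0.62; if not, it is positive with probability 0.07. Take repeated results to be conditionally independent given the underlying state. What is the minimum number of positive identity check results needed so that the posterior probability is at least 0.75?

Prior odds = (1/11)/(10/11) = 0.1.
Likelihood ratio of a positive = 0.62/0.07 = 62/7.
Target odds: 0.75 ÷ 0.25 = 3.
Need 0.1 × (62/7)ⁿ ≥ 3, i.e. (62/7)ⁿ ≥ 30.
(62/7)¹ = 62/7 falls short of 30 but (62/7)² = 3844/49 reaches it, so n = 2.

2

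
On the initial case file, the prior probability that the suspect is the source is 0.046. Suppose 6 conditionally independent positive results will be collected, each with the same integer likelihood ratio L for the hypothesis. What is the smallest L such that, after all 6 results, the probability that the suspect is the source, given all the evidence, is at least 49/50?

Prior odds = 0.046/0.954 = 23/477.
Target odds = 0.98/0.02 = 49.
Need L⁶ ≥ 49 ÷ (23/477) = 23373/23.
3⁶ = 729 < 23373/23 ≤ 4096 = 4⁶, so L = 4.

4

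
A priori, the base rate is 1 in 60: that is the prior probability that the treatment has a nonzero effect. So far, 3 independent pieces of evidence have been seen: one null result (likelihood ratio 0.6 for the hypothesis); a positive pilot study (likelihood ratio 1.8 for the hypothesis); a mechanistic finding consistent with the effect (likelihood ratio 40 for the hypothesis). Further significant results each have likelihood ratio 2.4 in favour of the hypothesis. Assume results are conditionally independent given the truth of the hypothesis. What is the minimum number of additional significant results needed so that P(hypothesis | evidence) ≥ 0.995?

7

Prior odds = (1/60)/(59/60) = 1/59.
Combined Bayes factor of the evidence already in hand = 0.6 × 1.8 × 40 = 43.2.
Odds after that evidence = (1/59) × 43.2 = 216/295.
Target odds = 0.995/0.005 = 199.
Need 2.4ⁿ ≥ 199 ÷ (216/295) = 58705/216.
2.4⁶ = 2985984/15625 falls short of 58705/216 but 2.4⁷ = 35831808/78125 reaches it, so n = 7.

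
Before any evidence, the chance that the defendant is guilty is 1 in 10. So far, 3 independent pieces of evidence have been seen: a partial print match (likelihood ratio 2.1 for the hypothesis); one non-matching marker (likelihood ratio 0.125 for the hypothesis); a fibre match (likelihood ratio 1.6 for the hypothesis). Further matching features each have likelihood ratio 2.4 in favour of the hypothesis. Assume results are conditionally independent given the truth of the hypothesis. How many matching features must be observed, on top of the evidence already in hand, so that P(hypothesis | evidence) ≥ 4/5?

Prior odds = 0.1/0.9 = 1/9.
Combined Bayes factor of the evidence already in hand = 2.1 × 0.125 × 1.6 = 0.42.
Odds after that evidence = (1/9) × 0.42 = 7/150.
Target odds = 0.8/0.2 = 4.
Need 2.4ⁿ ≥ 4 ÷ (7/150) = 600/7.
2.4⁵ = 79.62624 falls short of 600/7 but 2.4⁶ = 2985984/15625 reaches it, so n = 6.

6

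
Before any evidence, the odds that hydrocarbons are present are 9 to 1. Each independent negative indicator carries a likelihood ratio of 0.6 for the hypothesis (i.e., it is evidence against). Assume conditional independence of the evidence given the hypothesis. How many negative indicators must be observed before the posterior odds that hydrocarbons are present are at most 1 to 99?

14

Prior odds = 9.
Likelihood ratio per negative indicator = 0.6.
Target odds = 1/99.
Require 0.6ⁿ ≤ 1/99 ÷ 9 = 1/891.
0.6¹³ ≈0.00130607 is still above 1/891 but 0.6¹⁴ ≈0.000783642 is at or below it, so n = 14.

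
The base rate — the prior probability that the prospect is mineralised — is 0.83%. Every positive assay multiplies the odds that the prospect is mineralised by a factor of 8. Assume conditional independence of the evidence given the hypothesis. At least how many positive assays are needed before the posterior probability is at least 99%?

5

Prior odds = 0.0083/0.9917 = 83/9917.
Likelihood ratio per positive assay = 8.
Target odds: 0.99 ÷ 0.01 = 99.
Require 8ⁿ ≥ 99 ÷ (83/9917) = 981783/83.
8⁴ = 4096 falls short of 981783/83 but 8⁵ = 32768 reaches it, so n = 5.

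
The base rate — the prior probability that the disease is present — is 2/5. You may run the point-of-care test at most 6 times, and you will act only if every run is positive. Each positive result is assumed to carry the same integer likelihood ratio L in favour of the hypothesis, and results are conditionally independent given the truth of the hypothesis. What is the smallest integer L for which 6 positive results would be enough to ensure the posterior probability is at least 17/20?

Prior odds = 0.4/0.6 = 2/3.
Target odds = 0.85/0.15 = 17/3.
Need L⁶ ≥ 17/3 ÷ (2/3) = 8.5.
1⁶ = 1 < 8.5 ≤ 64 = 2⁶, so L = 2.

2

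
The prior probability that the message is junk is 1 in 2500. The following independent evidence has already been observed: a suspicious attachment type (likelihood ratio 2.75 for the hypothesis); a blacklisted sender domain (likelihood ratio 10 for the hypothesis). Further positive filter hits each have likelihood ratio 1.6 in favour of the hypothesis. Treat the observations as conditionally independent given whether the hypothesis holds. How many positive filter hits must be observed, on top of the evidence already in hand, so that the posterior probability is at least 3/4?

Prior odds = 0.0004/0.9996 = 1/2499.
Combined Bayes factor of the evidence already in hand = 2.75 × 10 = 27.5.
Odds after that evidence = (1/2499) × 27.5 = 55/4998.
Target odds = 0.75/0.25 = 3.
Need 1.6ⁿ ≥ 3 ÷ (55/4998) = 14994/55.
1.6¹¹ ≈175.922 falls short of 14994/55 but 1.6¹² ≈281.475 reaches it, so n = 12.

12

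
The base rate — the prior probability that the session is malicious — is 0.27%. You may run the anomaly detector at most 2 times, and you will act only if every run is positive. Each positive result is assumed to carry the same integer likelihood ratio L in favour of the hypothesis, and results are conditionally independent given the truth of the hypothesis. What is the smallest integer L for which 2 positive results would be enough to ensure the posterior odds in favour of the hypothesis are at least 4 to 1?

39

Prior odds = 0.0027/0.9973 = 27/9973.
Target odds = 4.
Need L² ≥ 4 ÷ (27/9973) = 39892/27.
38² = 1444 < 39892/27 ≤ 1521 = 39², so L = 39.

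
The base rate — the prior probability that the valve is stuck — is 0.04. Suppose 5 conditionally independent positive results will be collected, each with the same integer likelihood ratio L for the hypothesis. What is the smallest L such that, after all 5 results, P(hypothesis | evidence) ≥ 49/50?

Prior odds = 0.04/0.96 = 1/24.
Target odds = 0.98/0.02 = 49.
Need L⁵ ≥ 49 ÷ (1/24) = 1176.
4⁵ = 1024 < 1176 ≤ 3125 = 5⁵, so L = 5.

5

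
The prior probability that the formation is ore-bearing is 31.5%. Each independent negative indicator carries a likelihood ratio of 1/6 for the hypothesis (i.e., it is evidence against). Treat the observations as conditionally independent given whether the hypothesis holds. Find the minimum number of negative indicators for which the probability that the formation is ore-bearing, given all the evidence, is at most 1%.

Prior odds: 0.315 ÷ 0.685 = 63/137.
Likelihood ratio per negative indicator = 1/6.
Target odds: 0.01 ÷ 0.99 = 1/99.
Require (1/6)ⁿ ≤ 1/99 ÷ (63/137) = 137/6237.
(1/6)² = 1/36 is still above 137/6237 but (1/6)³ = 1/216 is at or below it, so n = 3.

3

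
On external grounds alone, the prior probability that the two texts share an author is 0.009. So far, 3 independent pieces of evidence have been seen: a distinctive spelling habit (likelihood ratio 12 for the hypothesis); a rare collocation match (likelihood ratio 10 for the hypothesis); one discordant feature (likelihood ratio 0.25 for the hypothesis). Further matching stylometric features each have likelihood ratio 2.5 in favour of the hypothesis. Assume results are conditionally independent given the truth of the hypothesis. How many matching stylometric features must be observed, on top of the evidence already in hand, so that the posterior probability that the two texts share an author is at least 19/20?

5

Prior odds = 0.009/0.991 = 9/991.
Combined Bayes factor of the evidence already in hand = 12 × 10 × 0.25 = 30.
Odds after that evidence = (9/991) × 30 = 270/991.
Target odds = 0.95/0.05 = 19.
Need 2.5ⁿ ≥ 19 ÷ (270/991) = 18829/270.
2.5⁴ = 39.0625 falls short of 18829/270 but 2.5⁵ = 97.65625 reaches it, so n = 5.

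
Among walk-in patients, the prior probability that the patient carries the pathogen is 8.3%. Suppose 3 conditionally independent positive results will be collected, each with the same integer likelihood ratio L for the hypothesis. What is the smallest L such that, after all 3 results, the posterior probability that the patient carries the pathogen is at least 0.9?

5

Prior odds = 0.083/0.917 = 83/917.
Target odds = 0.9/0.1 = 9.
Need L³ ≥ 9 ÷ (83/917) = 8253/83.
4³ = 64 < 8253/83 ≤ 125 = 5³, so L = 5.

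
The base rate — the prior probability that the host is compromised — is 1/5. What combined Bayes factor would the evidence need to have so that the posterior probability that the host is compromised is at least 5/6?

20

Prior odds = 0.2/0.8 = 0.25.
Target odds = (5/6)/(1/6) = 5.
Required Bayes factor = 5 ÷ 0.25 = 20.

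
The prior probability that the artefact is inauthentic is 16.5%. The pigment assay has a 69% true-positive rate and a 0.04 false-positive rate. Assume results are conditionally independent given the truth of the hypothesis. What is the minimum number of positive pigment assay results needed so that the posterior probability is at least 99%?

3

Prior odds = 0.165/0.835 = 33/167.
Likelihood ratio of a positive result = 0.69/0.04 = 17.25.
Target posterior odds = 0.99/0.01 = 99.
Need (33/167) × 17.25ⁿ ≥ 99, i.e. 17.25ⁿ ≥ 501.
17.25² = 297.5625 falls short of 501 but 17.25³ = 5132.953125 reaches it, so n = 3.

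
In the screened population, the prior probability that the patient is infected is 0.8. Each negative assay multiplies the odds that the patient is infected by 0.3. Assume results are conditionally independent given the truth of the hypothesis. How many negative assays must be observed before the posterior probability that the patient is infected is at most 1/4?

Prior odds: 0.8 ÷ 0.2 = 4.
Likelihood ratio per negative assay = 0.3.
Target posterior odds = 0.25/0.75 = 1/3.
Need 4 × 0.3ⁿ ≤ 1/3, i.e. 0.3ⁿ ≤ 1/12.
0.3² = 0.09 is still above 1/12 but 0.3³ = 0.027 is at or below it, so n = 3.

3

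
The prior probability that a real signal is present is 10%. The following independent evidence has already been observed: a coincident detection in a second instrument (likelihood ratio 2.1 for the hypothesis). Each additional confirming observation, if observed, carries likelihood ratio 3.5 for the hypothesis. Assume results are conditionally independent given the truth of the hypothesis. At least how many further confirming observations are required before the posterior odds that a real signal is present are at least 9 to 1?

3

Prior odds = 0.1/0.9 = 1/9.
Bayes factor of the evidence already in hand = 2.1.
Odds after that evidence = (1/9) × 2.1 = 7/30.
Target odds = 9.
Need 3.5ⁿ ≥ 9 ÷ (7/30) = 270/7.
3.5² = 12.25 falls short of 270/7 but 3.5³ = 42.875 reaches it, so n = 3.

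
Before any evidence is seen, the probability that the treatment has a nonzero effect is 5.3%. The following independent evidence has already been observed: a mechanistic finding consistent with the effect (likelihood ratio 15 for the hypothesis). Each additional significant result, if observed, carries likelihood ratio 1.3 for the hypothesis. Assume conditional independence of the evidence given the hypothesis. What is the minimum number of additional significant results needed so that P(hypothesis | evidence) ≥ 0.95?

12

Prior odds = 0.053/0.947 = 53/947.
Bayes factor of the evidence already in hand = 15.
Odds after that evidence = (53/947) × 15 = 795/947.
Target odds = 0.95/0.05 = 19.
Need 1.3ⁿ ≥ 19 ÷ (795/947) = 17993/795.
1.3¹¹ ≈17.9216 falls short of 17993/795 but 1.3¹² ≈23.2981 reaches it, so n = 12.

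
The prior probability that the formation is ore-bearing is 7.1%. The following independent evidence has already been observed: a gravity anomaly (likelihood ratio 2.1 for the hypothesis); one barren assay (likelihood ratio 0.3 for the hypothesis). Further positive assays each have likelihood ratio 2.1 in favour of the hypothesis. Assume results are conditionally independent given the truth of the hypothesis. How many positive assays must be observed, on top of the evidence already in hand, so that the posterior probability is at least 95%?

9

Prior odds = 0.071/0.929 = 71/929.
Combined Bayes factor of the evidence already in hand = 2.1 × 0.3 = 0.63.
Odds after that evidence = (71/929) × 0.63 = 4473/92900.
Target odds = 0.95/0.05 = 19.
Need 2.1ⁿ ≥ 19 ÷ (4473/92900) = 1765100/4473.
2.1⁸ ≈378.229 falls short of 1765100/4473 but 2.1⁹ ≈794.28 reaches it, so n = 9.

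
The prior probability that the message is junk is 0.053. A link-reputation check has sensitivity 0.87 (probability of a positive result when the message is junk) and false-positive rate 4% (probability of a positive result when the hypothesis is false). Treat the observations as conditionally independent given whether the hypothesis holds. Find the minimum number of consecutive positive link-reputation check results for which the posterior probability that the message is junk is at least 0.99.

Prior odds: 0.053 ÷ 0.947 = 53/947.
Likelihood ratio of a positive result = 0.87/0.04 = 21.75.
Target odds: 0.99 ÷ 0.01 = 99.
Require 21.75ⁿ ≥ 99 ÷ (53/947) = 93753/53.
21.75² = 473.0625 falls short of 93753/53 but 21.75³ = 658503/64 reaches it, so n = 3.

3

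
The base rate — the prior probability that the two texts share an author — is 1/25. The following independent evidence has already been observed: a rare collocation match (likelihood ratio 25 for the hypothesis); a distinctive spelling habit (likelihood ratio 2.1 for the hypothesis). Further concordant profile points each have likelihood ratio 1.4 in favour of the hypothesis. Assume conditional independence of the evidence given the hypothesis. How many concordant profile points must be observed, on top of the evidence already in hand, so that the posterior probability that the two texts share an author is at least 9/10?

5

Prior odds = 0.04/0.96 = 1/24.
Combined Bayes factor of the evidence already in hand = 25 × 2.1 = 52.5.
Odds after that evidence = (1/24) × 52.5 = 2.1875.
Target odds = 0.9/0.1 = 9.
Need 1.4ⁿ ≥ 9 ÷ 2.1875 = 144/35.
1.4⁴ = 3.8416 falls short of 144/35 but 1.4⁵ = 5.37824 reaches it, so n = 5.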